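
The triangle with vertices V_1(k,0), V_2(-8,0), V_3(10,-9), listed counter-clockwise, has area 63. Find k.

6

The doubled signed area Σ (x_i y_{i+1} − x_{i+1} y_i) is linear in k.
With k=0 it equals 72; the coefficient of k is 9 (from the two edges through V_1).
So 9·k + 72 = 2·63 = 126 ⇒ k = 6.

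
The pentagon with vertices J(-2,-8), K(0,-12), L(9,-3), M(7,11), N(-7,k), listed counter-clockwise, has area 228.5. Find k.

8

The doubled signed area Σ (x_i y_{i+1} − x_{i+1} y_i) is linear in k.
With k=0 it equals 385; the coefficient of k is 9 (from the two edges through N).
So 9·k + 385 = 2·228.5 = 457 ⇒ k = 8.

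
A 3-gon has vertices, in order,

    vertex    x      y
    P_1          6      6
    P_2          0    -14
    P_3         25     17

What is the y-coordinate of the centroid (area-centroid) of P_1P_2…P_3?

Apply the shoelace (surveyor's) formula. First the cross-terms c_i = x_i·y_{i+1} − x_{i+1}·y_i:
  -84, 350, 48  ⇒  2A = 314, A = 157.
Then Σ (y_i + y_{i+1})·c_i = 2826, so ȳ = 2826 / (6·157) = 3.

3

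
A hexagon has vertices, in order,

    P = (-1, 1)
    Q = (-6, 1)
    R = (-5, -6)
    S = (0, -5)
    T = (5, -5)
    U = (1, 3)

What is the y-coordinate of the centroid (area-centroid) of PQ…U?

-31/15

Apply the shoelace (surveyor's) formula. First the cross-terms c_i = x_i·y_{i+1} − x_{i+1}·y_i:
  5, 41, 25, 25, 20, 4  ⇒  2A = 120, A = 60.
Then Σ (y_i + y_{i+1})·c_i = -744, so ȳ = -744 / (6·60) = -31/15.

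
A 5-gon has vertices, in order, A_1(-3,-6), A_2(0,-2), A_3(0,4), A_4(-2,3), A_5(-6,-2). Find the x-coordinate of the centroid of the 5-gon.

-80/33

Apply the shoelace (surveyor's) formula. First the cross-terms c_i = x_i·y_{i+1} − x_{i+1}·y_i:
  6, 0, 8, 22, 30  ⇒  2A = 66, A = 33.
Then Σ (x_i + x_{i+1})·c_i = -480, so x̄ = -480 / (6·33) = -80/33.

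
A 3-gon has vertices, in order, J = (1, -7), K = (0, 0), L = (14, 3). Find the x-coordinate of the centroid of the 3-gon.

Apply the shoelace formula. First the cross-terms c_i = x_i·y_{i+1} − x_{i+1}·y_i:
  0, 0, -101  ⇒  2A = -101, A = -50.5.
Then Σ (x_i + x_{i+1})·c_i = -1515, so x̄ = -1515 / (6·(-50.5)) = 5.

5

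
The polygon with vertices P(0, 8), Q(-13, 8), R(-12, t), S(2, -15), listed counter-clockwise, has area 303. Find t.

The doubled signed area Σ (x_i y_{i+1} − x_{i+1} y_i) is linear in t.
With t=0 it equals 396; the coefficient of t is -15 (from the two edges through R).
So -15·t + 396 = 2·303 = 606 ⇒ t = -14.

-14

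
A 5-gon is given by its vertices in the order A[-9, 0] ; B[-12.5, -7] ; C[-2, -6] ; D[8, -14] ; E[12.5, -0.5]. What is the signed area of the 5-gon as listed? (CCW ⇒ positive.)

Apply Gauss's area formula: 2A = Σ (x_i·y_{i+1} − x_{i+1}·y_i), indices taken mod 5.
A→B: (-9)(-7) − (-12.5)(0) = 63
B→C: (-12.5)(-6) − (-2)(-7) = 61
C→D: (-2)(-14) − (8)(-6) = 76
D→E: (8)(-0.5) − (12.5)(-14) = 171
E→A: (12.5)(0) − (-9)(-0.5) = -4.5
Σ = 366.5
Signed area = Σ/2 = 183.25 (positive ⇒ counter-clockwise traversal).

183.25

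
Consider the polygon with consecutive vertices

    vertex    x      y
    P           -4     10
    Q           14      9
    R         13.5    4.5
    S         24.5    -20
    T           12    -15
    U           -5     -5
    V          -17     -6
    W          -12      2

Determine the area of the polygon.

Σ = (-176) + (-58.5) + (-380.25) + (-127.5) + (-135) + (-55) + (-106) + (-112) = -1150.25
Area = |Σ|/2 = 575.125.

575.125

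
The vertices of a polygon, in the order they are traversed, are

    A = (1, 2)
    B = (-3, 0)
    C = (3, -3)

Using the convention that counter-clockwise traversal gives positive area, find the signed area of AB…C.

Apply Gauss's area formula: 2A = Σ (x_i·y_{i+1} − x_{i+1}·y_i), indices taken mod 3.
Σ = (6) + (9) + (9) = 24
Signed area = Σ/2 = 12 (positive ⇒ counter-clockwise traversal).

12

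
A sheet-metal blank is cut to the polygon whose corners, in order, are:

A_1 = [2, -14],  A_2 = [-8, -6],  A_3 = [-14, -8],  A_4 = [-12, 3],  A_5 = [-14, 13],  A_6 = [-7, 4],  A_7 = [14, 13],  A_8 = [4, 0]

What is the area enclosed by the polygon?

Cross-terms: -124, -20, -138, -114, 35, -147, -52, -56  ⇒  Σ = -616
Area = |Σ|/2 = 308.

308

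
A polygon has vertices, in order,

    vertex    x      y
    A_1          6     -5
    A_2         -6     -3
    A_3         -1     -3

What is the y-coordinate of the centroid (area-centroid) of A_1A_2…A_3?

-11/3

Apply the surveyor's formula. First the cross-terms c_i = x_i·y_{i+1} − x_{i+1}·y_i:
  -48, 15, 23  ⇒  2A = -10, A = -5.
Then Σ (y_i + y_{i+1})·c_i = 110, so ȳ = 110 / (6·(-5)) = -11/3.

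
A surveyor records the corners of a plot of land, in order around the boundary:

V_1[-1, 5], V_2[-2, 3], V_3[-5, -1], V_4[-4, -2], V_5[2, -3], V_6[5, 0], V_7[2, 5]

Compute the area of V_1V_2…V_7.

Apply the shoelace (surveyor's) formula: 2A = Σ (x_i·y_{i+1} − x_{i+1}·y_i), indices taken mod 7.
Σ = (7) + (17) + (6) + (16) + (15) + (25) + (15) = 101
Area = |Σ|/2 = 50.5.

50.5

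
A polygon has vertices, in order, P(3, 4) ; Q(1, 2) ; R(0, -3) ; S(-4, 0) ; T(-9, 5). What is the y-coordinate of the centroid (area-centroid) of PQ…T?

Apply the surveyor's formula. First the cross-terms c_i = x_i·y_{i+1} − x_{i+1}·y_i:
  2, -3, -12, -20, -51  ⇒  2A = -84, A = -42.
Then Σ (y_i + y_{i+1})·c_i = -508, so ȳ = -508 / (6·(-42)) = 127/63.

127/63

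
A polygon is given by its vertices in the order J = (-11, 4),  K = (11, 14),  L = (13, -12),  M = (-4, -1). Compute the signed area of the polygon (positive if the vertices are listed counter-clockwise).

-300

Apply the shoelace formula: 2A = Σ (x_i·y_{i+1} − x_{i+1}·y_i), indices taken mod 4.
Σ = (-198) + (-314) + (-61) + (-27) = -600
Signed area = Σ/2 = -300 (negative ⇒ clockwise traversal).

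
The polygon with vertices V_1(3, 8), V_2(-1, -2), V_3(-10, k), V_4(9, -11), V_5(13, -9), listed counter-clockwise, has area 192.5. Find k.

-10

Write out the shoelace sum; only the two edges meeting at V_3 involve k:
2·Area = [((-1)·k − (-10)·(-2)) + ((-10)·(-11) − 9·k)] + 195
       = -10·k + 285 = 385
⇒ k = -10.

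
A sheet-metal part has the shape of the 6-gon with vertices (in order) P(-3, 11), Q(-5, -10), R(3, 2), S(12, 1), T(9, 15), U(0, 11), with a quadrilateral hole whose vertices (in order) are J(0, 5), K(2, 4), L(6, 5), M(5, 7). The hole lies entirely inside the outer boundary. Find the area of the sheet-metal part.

184.5

Outer boundary:
Apply the surveyor's formula: 2A = Σ (x_i·y_{i+1} − x_{i+1}·y_i), indices taken mod 6.
Σ = (85) + (20) + (-21) + (171) + (99) + (33) = 387
Area = |Σ|/2 = 193.5.
Hole:
Apply the shoelace formula: 2A = Σ (x_i·y_{i+1} − x_{i+1}·y_i), indices taken mod 4.
Cross-terms: -10, -14, 17, 25  ⇒  Σ = 18
Area = |Σ|/2 = 9.
Net area = 193.5 − 9 = 184.5.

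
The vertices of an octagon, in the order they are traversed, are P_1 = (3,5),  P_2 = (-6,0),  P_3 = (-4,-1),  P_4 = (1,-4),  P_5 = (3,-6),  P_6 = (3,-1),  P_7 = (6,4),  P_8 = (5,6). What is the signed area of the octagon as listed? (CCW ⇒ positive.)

Σ = (30) + (6) + (17) + (6) + (15) + (18) + (16) + (7) = 115
Signed area = Σ/2 = 57.5 (positive ⇒ counter-clockwise traversal).

57.5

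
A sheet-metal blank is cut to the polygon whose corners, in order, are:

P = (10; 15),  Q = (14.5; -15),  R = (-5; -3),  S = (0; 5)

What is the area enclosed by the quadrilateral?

280.5

Apply the shoelace (surveyor's) formula: 2A = Σ (x_i·y_{i+1} − x_{i+1}·y_i), indices taken mod 4.
Σ = (-367.5) + (-118.5) + (-25) + (-50) = -561
Area = |Σ|/2 = 280.5.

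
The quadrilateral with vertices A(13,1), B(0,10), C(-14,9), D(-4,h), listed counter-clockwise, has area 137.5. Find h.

The doubled signed area Σ (x_i y_{i+1} − x_{i+1} y_i) is linear in h.
With h=0 it equals 302; the coefficient of h is -27 (from the two edges through D).
So -27·h + 302 = 2·137.5 = 275 ⇒ h = 1.

1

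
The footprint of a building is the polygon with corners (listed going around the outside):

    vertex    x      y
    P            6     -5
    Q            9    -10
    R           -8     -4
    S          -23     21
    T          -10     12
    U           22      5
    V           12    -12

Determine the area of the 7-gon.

Apply Gauss's area formula: 2A = Σ (x_i·y_{i+1} − x_{i+1}·y_i), indices taken mod 7.
Σ = (-15) + (-116) + (-260) + (-66) + (-314) + (-324) + (12) = -1083
Area = |Σ|/2 = 541.5.

541.5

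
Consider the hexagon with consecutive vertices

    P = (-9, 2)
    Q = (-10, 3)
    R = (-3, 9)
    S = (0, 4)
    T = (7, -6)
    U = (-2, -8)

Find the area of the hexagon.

Apply the shoelace (surveyor's) formula: 2A = Σ (x_i·y_{i+1} − x_{i+1}·y_i), indices taken mod 6.
Σ = (-7) + (-81) + (-12) + (-28) + (-68) + (-76) = -272
Area = |Σ|/2 = 136.

136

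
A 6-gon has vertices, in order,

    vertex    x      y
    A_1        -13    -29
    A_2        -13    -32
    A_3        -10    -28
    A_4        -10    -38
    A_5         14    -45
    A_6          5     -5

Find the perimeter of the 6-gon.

114

|A_1A_2| = √((0)² + (-3)²) = √9 = 3
|A_2A_3| = √((3)² + (4)²) = √25 = 5
|A_3A_4| = √((0)² + (-10)²) = √100 = 10
|A_4A_5| = √((24)² + (-7)²) = √625 = 25
|A_5A_6| = √((-9)² + (40)²) = √1681 = 41
|A_6A_1| = √((-18)² + (-24)²) = √900 = 30
Perimeter = 3 + 5 + 10 + 25 + 41 + 30 = 114.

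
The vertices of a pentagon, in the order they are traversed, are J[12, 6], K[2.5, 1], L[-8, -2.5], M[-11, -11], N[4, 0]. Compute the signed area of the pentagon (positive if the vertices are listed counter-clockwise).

Apply the surveyor's formula: 2A = Σ (x_i·y_{i+1} − x_{i+1}·y_i), indices taken mod 5.
Σ = (-3) + (1.75) + (60.5) + (44) + (24) = 127.25
Signed area = Σ/2 = 63.625 (positive ⇒ counter-clockwise traversal).

63.625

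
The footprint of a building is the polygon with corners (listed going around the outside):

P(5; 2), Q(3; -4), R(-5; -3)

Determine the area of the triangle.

25

Apply the shoelace formula: 2A = Σ (x_i·y_{i+1} − x_{i+1}·y_i), indices taken mod 3.
Σ = (-26) + (-29) + (5) = -50
Area = |Σ|/2 = 25.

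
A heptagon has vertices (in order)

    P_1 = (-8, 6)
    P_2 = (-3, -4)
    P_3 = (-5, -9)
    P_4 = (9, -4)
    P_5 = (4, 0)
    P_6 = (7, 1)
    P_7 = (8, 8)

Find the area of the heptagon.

Σ = (50) + (7) + (101) + (16) + (4) + (48) + (112) = 338
Area = |Σ|/2 = 169.

169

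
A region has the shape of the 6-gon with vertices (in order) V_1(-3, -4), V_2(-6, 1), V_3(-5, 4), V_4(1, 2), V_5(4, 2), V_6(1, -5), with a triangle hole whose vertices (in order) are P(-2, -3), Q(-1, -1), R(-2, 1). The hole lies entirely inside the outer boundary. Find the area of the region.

51.5

Outer boundary:
Apply Gauss's area formula: 2A = Σ (x_i·y_{i+1} − x_{i+1}·y_i), indices taken mod 6.
Cross-terms: -27, -19, -14, -6, -22, -19  ⇒  Σ = -107
Area = |Σ|/2 = 53.5.
Hole:
Apply the surveyor's formula: 2A = Σ (x_i·y_{i+1} − x_{i+1}·y_i), indices taken mod 3.
Σ = (-1) + (-3) + (8) = 4
Area = |Σ|/2 = 2.
Net area = 53.5 − 2 = 51.5.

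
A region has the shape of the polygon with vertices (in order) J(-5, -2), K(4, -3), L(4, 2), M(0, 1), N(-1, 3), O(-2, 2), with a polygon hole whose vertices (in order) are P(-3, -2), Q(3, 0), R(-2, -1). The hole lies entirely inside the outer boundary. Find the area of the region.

Outer boundary:
Apply the shoelace formula: 2A = Σ (x_i·y_{i+1} − x_{i+1}·y_i), indices taken mod 6.
Σ = (23) + (20) + (4) + (1) + (4) + (14) = 66
Area = |Σ|/2 = 33.
Hole:
Σ = (6) + (-3) + (1) = 4
Area = |Σ|/2 = 2.
Net area = 33 − 2 = 31.

31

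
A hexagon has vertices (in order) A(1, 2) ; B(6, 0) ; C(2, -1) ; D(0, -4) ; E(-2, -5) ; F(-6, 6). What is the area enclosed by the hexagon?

47

Apply the shoelace formula: 2A = Σ (x_i·y_{i+1} − x_{i+1}·y_i), indices taken mod 6.
Cross-terms: -12, -6, -8, -8, -42, -18  ⇒  Σ = -94
Area = |Σ|/2 = 47.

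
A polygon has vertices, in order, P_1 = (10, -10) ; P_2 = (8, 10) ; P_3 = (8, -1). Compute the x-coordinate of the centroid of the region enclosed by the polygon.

26/3

Apply the shoelace (surveyor's) formula. First the cross-terms c_i = x_i·y_{i+1} − x_{i+1}·y_i:
  180, -88, -70  ⇒  2A = 22, A = 11.
Then Σ (x_i + x_{i+1})·c_i = 572, so x̄ = 572 / (6·11) = 26/3.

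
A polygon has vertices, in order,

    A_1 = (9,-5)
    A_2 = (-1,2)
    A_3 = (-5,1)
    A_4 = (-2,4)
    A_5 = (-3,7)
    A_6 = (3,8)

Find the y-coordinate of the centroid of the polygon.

Apply the shoelace formula. First the cross-terms c_i = x_i·y_{i+1} − x_{i+1}·y_i:
  13, 9, -18, -2, -45, -87  ⇒  2A = -130, A = -65.
Then Σ (y_i + y_{i+1})·c_i = -1060, so ȳ = -1060 / (6·(-65)) = 106/39.

106/39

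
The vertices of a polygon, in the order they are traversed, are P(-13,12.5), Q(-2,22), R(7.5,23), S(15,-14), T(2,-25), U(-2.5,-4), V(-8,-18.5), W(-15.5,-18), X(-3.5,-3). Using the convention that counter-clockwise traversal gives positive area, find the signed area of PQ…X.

Apply the surveyor's formula: 2A = Σ (x_i·y_{i+1} − x_{i+1}·y_i), indices taken mod 9.
P→Q: (-13)(22) − (-2)(12.5) = -261
Q→R: (-2)(23) − (7.5)(22) = -211
R→S: (7.5)(-14) − (15)(23) = -450
S→T: (15)(-25) − (2)(-14) = -347
T→U: (2)(-4) − (-2.5)(-25) = -70.5
U→V: (-2.5)(-18.5) − (-8)(-4) = 14.25
V→W: (-8)(-18) − (-15.5)(-18.5) = -142.75
W→X: (-15.5)(-3) − (-3.5)(-18) = -16.5
X→P: (-3.5)(12.5) − (-13)(-3) = -82.75
Σ = -1567.25
Signed area = Σ/2 = -783.625 (negative ⇒ clockwise traversal).

-783.625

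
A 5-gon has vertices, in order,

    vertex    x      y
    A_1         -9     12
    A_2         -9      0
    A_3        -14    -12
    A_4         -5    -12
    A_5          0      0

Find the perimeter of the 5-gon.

62

|A_1A_2| = √((0)² + (-12)²) = √144 = 12
|A_2A_3| = √((-5)² + (-12)²) = √169 = 13
|A_3A_4| = √((9)² + (0)²) = √81 = 9
|A_4A_5| = √((5)² + (12)²) = √169 = 13
|A_5A_1| = √((-9)² + (12)²) = √225 = 15
Perimeter = 12 + 13 + 9 + 13 + 15 = 62.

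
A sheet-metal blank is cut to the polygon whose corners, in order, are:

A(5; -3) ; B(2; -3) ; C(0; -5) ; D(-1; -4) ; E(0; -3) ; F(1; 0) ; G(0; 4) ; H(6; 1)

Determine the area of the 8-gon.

30.5

Cross-terms: -9, -10, -5, 3, 3, 4, -24, -23  ⇒  Σ = -61
Area = |Σ|/2 = 30.5.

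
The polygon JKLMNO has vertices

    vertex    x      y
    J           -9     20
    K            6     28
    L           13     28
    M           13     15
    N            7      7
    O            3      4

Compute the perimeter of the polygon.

|JK| = √((15)² + (8)²) = √289 = 17
|KL| = √((7)² + (0)²) = √49 = 7
|LM| = √((0)² + (-13)²) = √169 = 13
|MN| = √((-6)² + (-8)²) = √100 = 10
|NO| = √((-4)² + (-3)²) = √25 = 5
|OJ| = √((-12)² + (16)²) = √400 = 20
Perimeter = 17 + 7 + 13 + 10 + 5 + 20 = 72.

72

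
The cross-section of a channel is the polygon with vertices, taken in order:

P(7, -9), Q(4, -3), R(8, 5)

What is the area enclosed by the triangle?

Apply Gauss's area formula: 2A = Σ (x_i·y_{i+1} − x_{i+1}·y_i), indices taken mod 3.
Σ = (15) + (44) + (-107) = -48
Area = |Σ|/2 = 24.

24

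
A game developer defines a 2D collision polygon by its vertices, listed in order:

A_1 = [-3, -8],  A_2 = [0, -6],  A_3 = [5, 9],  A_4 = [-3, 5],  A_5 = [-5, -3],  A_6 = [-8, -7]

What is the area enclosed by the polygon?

94

Apply the shoelace (surveyor's) formula: 2A = Σ (x_i·y_{i+1} − x_{i+1}·y_i), indices taken mod 6.
A_1→A_2: (-3)(-6) − (0)(-8) = 18
A_2→A_3: (0)(9) − (5)(-6) = 30
A_3→A_4: (5)(5) − (-3)(9) = 52
A_4→A_5: (-3)(-3) − (-5)(5) = 34
A_5→A_6: (-5)(-7) − (-8)(-3) = 11
A_6→A_1: (-8)(-8) − (-3)(-7) = 43
Σ = 188
Area = |Σ|/2 = 94.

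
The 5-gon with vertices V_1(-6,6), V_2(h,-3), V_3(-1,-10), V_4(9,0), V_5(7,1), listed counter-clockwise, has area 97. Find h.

Write out the shoelace sum; only the two edges meeting at V_2 involve h:
2·Area = [((-6)·(-3) − h·6) + (h·(-10) − (-1)·(-3))] + 147
       = -16·h + 162 = 194
⇒ h = -2.

-2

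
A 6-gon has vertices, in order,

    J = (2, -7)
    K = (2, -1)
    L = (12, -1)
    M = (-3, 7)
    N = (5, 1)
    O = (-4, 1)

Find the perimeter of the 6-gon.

|JK| = √((0)² + (6)²) = √36 = 6
|KL| = √((10)² + (0)²) = √100 = 10
|LM| = √((-15)² + (8)²) = √289 = 17
|MN| = √((8)² + (-6)²) = √100 = 10
|NO| = √((-9)² + (0)²) = √81 = 9
|OJ| = √((6)² + (-8)²) = √100 = 10
Perimeter = 6 + 10 + 17 + 10 + 9 + 10 = 62.

62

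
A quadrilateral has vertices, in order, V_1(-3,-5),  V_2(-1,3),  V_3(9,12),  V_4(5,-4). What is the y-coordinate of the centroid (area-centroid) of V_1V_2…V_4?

Apply the surveyor's formula. First the cross-terms c_i = x_i·y_{i+1} − x_{i+1}·y_i:
  -14, -39, -96, -37  ⇒  2A = -186, A = -93.
Then Σ (y_i + y_{i+1})·c_i = -992, so ȳ = -992 / (6·(-93)) = 16/9.

16/9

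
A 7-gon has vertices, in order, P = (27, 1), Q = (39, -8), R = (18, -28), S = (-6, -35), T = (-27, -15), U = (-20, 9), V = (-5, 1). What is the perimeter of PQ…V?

|PQ| = √((12)² + (-9)²) = √225 = 15
|QR| = √((-21)² + (-20)²) = √841 = 29
|RS| = √((-24)² + (-7)²) = √625 = 25
|ST| = √((-21)² + (20)²) = √841 = 29
|TU| = √((7)² + (24)²) = √625 = 25
|UV| = √((15)² + (-8)²) = √289 = 17
|VP| = √((32)² + (0)²) = √1024 = 32
Perimeter = 15 + 29 + 25 + 29 + 25 + 17 + 32 = 172.

172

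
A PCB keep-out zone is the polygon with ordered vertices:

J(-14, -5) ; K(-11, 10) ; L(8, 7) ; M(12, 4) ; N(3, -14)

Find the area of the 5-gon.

Cross-terms: -195, -157, -52, -180, -211  ⇒  Σ = -795
Area = |Σ|/2 = 397.5.

397.5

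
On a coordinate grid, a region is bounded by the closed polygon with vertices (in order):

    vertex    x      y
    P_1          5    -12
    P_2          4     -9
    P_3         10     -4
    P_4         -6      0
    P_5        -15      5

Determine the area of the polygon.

89

Apply the surveyor's formula: 2A = Σ (x_i·y_{i+1} − x_{i+1}·y_i), indices taken mod 5.
P_1→P_2: (5)(-9) − (4)(-12) = 3
P_2→P_3: (4)(-4) − (10)(-9) = 74
P_3→P_4: (10)(0) − (-6)(-4) = -24
P_4→P_5: (-6)(5) − (-15)(0) = -30
P_5→P_1: (-15)(-12) − (5)(5) = 155
Σ = 178
Area = |Σ|/2 = 89.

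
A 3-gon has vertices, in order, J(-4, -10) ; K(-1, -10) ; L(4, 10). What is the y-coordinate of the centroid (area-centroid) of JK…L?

Apply the shoelace (surveyor's) formula. First the cross-terms c_i = x_i·y_{i+1} − x_{i+1}·y_i:
  30, 30, 0  ⇒  2A = 60, A = 30.
Then Σ (y_i + y_{i+1})·c_i = -600, so ȳ = -600 / (6·30) = -10/3.

-10/3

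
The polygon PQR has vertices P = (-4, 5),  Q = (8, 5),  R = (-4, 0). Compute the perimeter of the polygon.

|PQ| = √((12)² + (0)²) = √144 = 12
|QR| = √((-12)² + (-5)²) = √169 = 13
|RP| = √((0)² + (5)²) = √25 = 5
Perimeter = 12 + 13 + 5 = 30.

30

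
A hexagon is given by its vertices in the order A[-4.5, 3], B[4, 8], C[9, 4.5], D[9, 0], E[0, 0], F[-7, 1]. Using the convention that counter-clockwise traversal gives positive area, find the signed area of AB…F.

Apply the shoelace formula: 2A = Σ (x_i·y_{i+1} − x_{i+1}·y_i), indices taken mod 6.
Cross-terms: -48, -54, -40.5, 0, 0, -16.5  ⇒  Σ = -159
Signed area = Σ/2 = -79.5 (negative ⇒ clockwise traversal).

-79.5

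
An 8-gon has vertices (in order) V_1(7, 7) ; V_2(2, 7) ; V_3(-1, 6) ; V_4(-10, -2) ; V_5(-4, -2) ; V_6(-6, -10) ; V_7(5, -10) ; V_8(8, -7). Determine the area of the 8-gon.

Apply the shoelace formula: 2A = Σ (x_i·y_{i+1} − x_{i+1}·y_i), indices taken mod 8.
Σ = (35) + (19) + (62) + (12) + (28) + (110) + (45) + (105) = 416
Area = |Σ|/2 = 208.

208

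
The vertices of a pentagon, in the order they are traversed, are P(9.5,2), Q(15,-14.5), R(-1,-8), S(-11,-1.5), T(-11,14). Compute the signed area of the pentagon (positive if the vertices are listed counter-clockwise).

Apply the shoelace formula: 2A = Σ (x_i·y_{i+1} − x_{i+1}·y_i), indices taken mod 5.
Cross-terms: -167.75, -134.5, -86.5, -170.5, -155  ⇒  Σ = -714.25
Signed area = Σ/2 = -357.125 (negative ⇒ clockwise traversal).

-357.125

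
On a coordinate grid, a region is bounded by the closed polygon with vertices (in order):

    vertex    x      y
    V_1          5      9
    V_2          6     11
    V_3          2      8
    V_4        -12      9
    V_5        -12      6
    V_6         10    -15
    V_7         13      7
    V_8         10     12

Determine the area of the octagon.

339

Apply the shoelace (surveyor's) formula: 2A = Σ (x_i·y_{i+1} − x_{i+1}·y_i), indices taken mod 8.
Σ = (1) + (26) + (114) + (36) + (120) + (265) + (86) + (30) = 678
Area = |Σ|/2 = 339.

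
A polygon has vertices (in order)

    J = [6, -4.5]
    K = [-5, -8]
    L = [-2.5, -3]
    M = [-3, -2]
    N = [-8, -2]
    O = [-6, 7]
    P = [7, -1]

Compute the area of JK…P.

Cross-terms: -70.5, -5, -4, -10, -68, -43, -25.5  ⇒  Σ = -226
Area = |Σ|/2 = 113.

113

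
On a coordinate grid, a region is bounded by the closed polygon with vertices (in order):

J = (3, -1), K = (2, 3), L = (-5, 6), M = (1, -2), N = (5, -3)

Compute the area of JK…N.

J→K: (3)(3) − (2)(-1) = 11
K→L: (2)(6) − (-5)(3) = 27
L→M: (-5)(-2) − (1)(6) = 4
M→N: (1)(-3) − (5)(-2) = 7
N→J: (5)(-1) − (3)(-3) = 4
Σ = 53
Area = |Σ|/2 = 26.5.

26.5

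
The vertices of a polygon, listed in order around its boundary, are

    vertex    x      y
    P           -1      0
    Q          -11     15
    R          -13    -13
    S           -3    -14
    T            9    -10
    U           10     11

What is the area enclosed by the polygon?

416

Σ = (-15) + (338) + (143) + (156) + (199) + (11) = 832
Area = |Σ|/2 = 416.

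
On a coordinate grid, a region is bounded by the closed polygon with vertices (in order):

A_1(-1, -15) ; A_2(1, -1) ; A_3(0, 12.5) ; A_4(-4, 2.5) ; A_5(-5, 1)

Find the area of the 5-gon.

81.5

Σ = (16) + (12.5) + (50) + (8.5) + (76) = 163
Area = |Σ|/2 = 81.5.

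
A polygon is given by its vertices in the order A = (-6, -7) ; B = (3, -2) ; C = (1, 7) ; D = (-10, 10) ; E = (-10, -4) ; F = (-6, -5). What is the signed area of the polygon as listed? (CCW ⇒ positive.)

Σ = (33) + (23) + (80) + (140) + (26) + (12) = 314
Signed area = Σ/2 = 157 (positive ⇒ counter-clockwise traversal).

157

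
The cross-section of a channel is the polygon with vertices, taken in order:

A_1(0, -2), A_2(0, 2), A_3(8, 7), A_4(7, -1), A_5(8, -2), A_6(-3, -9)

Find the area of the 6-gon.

Cross-terms: 0, -16, -57, -6, -78, 6  ⇒  Σ = -151
Area = |Σ|/2 = 75.5.

75.5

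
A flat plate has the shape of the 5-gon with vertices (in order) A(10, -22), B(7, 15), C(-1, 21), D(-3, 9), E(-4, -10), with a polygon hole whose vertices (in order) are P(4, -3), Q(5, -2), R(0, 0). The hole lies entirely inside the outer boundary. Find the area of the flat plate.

383.5

Outer boundary:
Apply the surveyor's formula: 2A = Σ (x_i·y_{i+1} − x_{i+1}·y_i), indices taken mod 5.
A→B: (10)(15) − (7)(-22) = 304
B→C: (7)(21) − (-1)(15) = 162
C→D: (-1)(9) − (-3)(21) = 54
D→E: (-3)(-10) − (-4)(9) = 66
E→A: (-4)(-22) − (10)(-10) = 188
Σ = 774
Area = |Σ|/2 = 387.
Hole:
Cross-terms: 7, 0, 0  ⇒  Σ = 7
Area = |Σ|/2 = 3.5.
Net area = 387 − 3.5 = 383.5.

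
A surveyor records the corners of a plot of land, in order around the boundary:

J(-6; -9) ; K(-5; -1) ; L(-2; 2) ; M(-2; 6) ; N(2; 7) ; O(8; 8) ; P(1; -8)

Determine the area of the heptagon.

Apply the shoelace formula: 2A = Σ (x_i·y_{i+1} − x_{i+1}·y_i), indices taken mod 7.
J→K: (-6)(-1) − (-5)(-9) = -39
K→L: (-5)(2) − (-2)(-1) = -12
L→M: (-2)(6) − (-2)(2) = -8
M→N: (-2)(7) − (2)(6) = -26
N→O: (2)(8) − (8)(7) = -40
O→P: (8)(-8) − (1)(8) = -72
P→J: (1)(-9) − (-6)(-8) = -57
Σ = -254
Area = |Σ|/2 = 127.

127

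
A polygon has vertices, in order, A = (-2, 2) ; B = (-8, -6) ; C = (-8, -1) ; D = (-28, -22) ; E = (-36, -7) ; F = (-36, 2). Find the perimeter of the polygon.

|AB| = √((-6)² + (-8)²) = √100 = 10
|BC| = √((0)² + (5)²) = √25 = 5
|CD| = √((-20)² + (-21)²) = √841 = 29
|DE| = √((-8)² + (15)²) = √289 = 17
|EF| = √((0)² + (9)²) = √81 = 9
|FA| = √((34)² + (0)²) = √1156 = 34
Perimeter = 10 + 5 + 29 + 17 + 9 + 34 = 104.

104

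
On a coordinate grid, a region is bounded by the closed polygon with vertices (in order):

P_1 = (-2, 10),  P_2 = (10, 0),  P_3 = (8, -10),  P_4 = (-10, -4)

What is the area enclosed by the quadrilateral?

220

P_1→P_2: (-2)(0) − (10)(10) = -100
P_2→P_3: (10)(-10) − (8)(0) = -100
P_3→P_4: (8)(-4) − (-10)(-10) = -132
P_4→P_1: (-10)(10) − (-2)(-4) = -108
Σ = -440
Area = |Σ|/2 = 220.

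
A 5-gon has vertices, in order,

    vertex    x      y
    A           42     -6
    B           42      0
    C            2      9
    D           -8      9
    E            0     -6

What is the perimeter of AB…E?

116

|AB| = √((0)² + (6)²) = √36 = 6
|BC| = √((-40)² + (9)²) = √1681 = 41
|CD| = √((-10)² + (0)²) = √100 = 10
|DE| = √((8)² + (-15)²) = √289 = 17
|EA| = √((42)² + (0)²) = √1764 = 42
Perimeter = 6 + 41 + 10 + 17 + 42 = 116.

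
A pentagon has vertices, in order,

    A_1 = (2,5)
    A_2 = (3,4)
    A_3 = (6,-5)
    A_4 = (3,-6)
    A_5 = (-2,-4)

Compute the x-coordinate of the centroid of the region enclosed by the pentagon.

599/279

Apply the shoelace formula. First the cross-terms c_i = x_i·y_{i+1} − x_{i+1}·y_i:
  -7, -39, -21, -24, -2  ⇒  2A = -93, A = -46.5.
Then Σ (x_i + x_{i+1})·c_i = -599, so x̄ = -599 / (6·(-46.5)) = 599/279.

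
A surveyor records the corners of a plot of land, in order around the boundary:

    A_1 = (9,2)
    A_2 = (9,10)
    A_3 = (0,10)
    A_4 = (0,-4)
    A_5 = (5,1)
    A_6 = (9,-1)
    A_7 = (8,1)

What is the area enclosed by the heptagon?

A_1→A_2: (9)(10) − (9)(2) = 72
A_2→A_3: (9)(10) − (0)(10) = 90
A_3→A_4: (0)(-4) − (0)(10) = 0
A_4→A_5: (0)(1) − (5)(-4) = 20
A_5→A_6: (5)(-1) − (9)(1) = -14
A_6→A_7: (9)(1) − (8)(-1) = 17
A_7→A_1: (8)(2) − (9)(1) = 7
Σ = 192
Area = |Σ|/2 = 96.

96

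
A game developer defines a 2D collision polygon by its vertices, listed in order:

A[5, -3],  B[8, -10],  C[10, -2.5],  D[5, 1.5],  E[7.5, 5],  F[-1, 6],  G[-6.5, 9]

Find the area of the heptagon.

74.875

Apply the shoelace (surveyor's) formula: 2A = Σ (x_i·y_{i+1} − x_{i+1}·y_i), indices taken mod 7.
Σ = (-26) + (80) + (27.5) + (13.75) + (50) + (30) + (-25.5) = 149.75
Area = |Σ|/2 = 74.875.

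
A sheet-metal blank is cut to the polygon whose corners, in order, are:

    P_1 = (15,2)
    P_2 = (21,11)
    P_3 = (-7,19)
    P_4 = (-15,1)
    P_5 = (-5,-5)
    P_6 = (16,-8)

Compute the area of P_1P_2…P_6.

614.5

P_1→P_2: (15)(11) − (21)(2) = 123
P_2→P_3: (21)(19) − (-7)(11) = 476
P_3→P_4: (-7)(1) − (-15)(19) = 278
P_4→P_5: (-15)(-5) − (-5)(1) = 80
P_5→P_6: (-5)(-8) − (16)(-5) = 120
P_6→P_1: (16)(2) − (15)(-8) = 152
Σ = 1229
Area = |Σ|/2 = 614.5.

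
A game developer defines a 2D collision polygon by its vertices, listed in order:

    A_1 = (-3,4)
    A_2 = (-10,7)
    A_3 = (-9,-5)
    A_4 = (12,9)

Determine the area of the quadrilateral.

93

Apply the surveyor's formula: 2A = Σ (x_i·y_{i+1} − x_{i+1}·y_i), indices taken mod 4.
Σ = (19) + (113) + (-21) + (75) = 186
Area = |Σ|/2 = 93.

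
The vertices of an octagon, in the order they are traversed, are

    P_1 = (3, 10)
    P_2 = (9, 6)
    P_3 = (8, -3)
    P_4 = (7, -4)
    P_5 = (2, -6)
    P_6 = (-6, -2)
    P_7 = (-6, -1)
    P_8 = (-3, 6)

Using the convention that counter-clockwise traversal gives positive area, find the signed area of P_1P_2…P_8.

Apply the surveyor's formula: 2A = Σ (x_i·y_{i+1} − x_{i+1}·y_i), indices taken mod 8.
Σ = (-72) + (-75) + (-11) + (-34) + (-40) + (-6) + (-39) + (-48) = -325
Signed area = Σ/2 = -162.5 (negative ⇒ clockwise traversal).

-162.5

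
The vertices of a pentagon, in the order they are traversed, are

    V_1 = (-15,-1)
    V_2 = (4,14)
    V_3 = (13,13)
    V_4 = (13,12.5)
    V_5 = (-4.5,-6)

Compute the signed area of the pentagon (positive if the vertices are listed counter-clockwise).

Apply Gauss's area formula: 2A = Σ (x_i·y_{i+1} − x_{i+1}·y_i), indices taken mod 5.
Cross-terms: -206, -130, -6.5, -21.75, -85.5  ⇒  Σ = -449.75
Signed area = Σ/2 = -224.875 (negative ⇒ clockwise traversal).

-224.875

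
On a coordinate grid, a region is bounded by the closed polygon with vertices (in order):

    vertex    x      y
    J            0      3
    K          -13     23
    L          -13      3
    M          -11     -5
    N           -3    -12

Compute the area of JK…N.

252.5

Cross-terms: 39, 260, 98, 117, -9  ⇒  Σ = 505
Area = |Σ|/2 = 252.5.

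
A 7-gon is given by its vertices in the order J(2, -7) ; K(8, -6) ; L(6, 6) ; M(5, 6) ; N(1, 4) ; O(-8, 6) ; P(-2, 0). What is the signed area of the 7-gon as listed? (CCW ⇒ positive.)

106

Apply Gauss's area formula: 2A = Σ (x_i·y_{i+1} − x_{i+1}·y_i), indices taken mod 7.
J→K: (2)(-6) − (8)(-7) = 44
K→L: (8)(6) − (6)(-6) = 84
L→M: (6)(6) − (5)(6) = 6
M→N: (5)(4) − (1)(6) = 14
N→O: (1)(6) − (-8)(4) = 38
O→P: (-8)(0) − (-2)(6) = 12
P→J: (-2)(-7) − (2)(0) = 14
Σ = 212
Signed area = Σ/2 = 106 (positive ⇒ counter-clockwise traversal).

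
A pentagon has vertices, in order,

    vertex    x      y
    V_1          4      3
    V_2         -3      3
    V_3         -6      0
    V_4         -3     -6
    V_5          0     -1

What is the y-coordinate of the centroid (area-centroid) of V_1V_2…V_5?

Apply Gauss's area formula. First the cross-terms c_i = x_i·y_{i+1} − x_{i+1}·y_i:
  21, 18, 36, 3, 4  ⇒  2A = 82, A = 41.
Then Σ (y_i + y_{i+1})·c_i = -49, so ȳ = -49 / (6·41) = -49/246.

-49/246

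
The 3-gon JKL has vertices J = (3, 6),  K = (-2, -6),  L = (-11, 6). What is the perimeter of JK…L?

42

|JK| = √((-5)² + (-12)²) = √169 = 13
|KL| = √((-9)² + (12)²) = √225 = 15
|LJ| = √((14)² + (0)²) = √196 = 14
Perimeter = 13 + 15 + 14 = 42.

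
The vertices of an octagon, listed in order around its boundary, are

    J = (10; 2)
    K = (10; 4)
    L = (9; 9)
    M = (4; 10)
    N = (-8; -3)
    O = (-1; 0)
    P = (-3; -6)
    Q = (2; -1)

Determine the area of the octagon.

Σ = (20) + (54) + (54) + (68) + (-3) + (6) + (15) + (14) = 228
Area = |Σ|/2 = 114.

114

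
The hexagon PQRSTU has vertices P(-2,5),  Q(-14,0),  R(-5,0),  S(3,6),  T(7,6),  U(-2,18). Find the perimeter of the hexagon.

64

|PQ| = √((-12)² + (-5)²) = √169 = 13
|QR| = √((9)² + (0)²) = √81 = 9
|RS| = √((8)² + (6)²) = √100 = 10
|ST| = √((4)² + (0)²) = √16 = 4
|TU| = √((-9)² + (12)²) = √225 = 15
|UP| = √((0)² + (-13)²) = √169 = 13
Perimeter = 13 + 9 + 10 + 4 + 15 + 13 = 64.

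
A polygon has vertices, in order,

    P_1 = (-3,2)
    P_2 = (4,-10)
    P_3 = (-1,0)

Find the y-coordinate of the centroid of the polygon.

Apply the shoelace (surveyor's) formula. First the cross-terms c_i = x_i·y_{i+1} − x_{i+1}·y_i:
  22, -10, -2  ⇒  2A = 10, A = 5.
Then Σ (y_i + y_{i+1})·c_i = -80, so ȳ = -80 / (6·5) = -8/3.

-8/3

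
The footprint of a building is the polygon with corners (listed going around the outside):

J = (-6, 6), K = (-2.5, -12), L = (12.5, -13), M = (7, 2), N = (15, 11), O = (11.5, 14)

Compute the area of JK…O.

Apply the shoelace (surveyor's) formula: 2A = Σ (x_i·y_{i+1} − x_{i+1}·y_i), indices taken mod 6.
Σ = (87) + (182.5) + (116) + (47) + (83.5) + (153) = 669
Area = |Σ|/2 = 334.5.

334.5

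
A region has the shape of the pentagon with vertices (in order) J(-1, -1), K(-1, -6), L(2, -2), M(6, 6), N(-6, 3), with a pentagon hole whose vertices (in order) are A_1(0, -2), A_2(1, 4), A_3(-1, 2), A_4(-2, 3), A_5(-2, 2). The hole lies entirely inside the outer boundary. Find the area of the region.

45.5

Outer boundary:
Σ = (5) + (14) + (24) + (54) + (9) = 106
Area = |Σ|/2 = 53.
Hole:
Σ = (2) + (6) + (1) + (2) + (4) = 15
Area = |Σ|/2 = 7.5.
Net area = 53 − 7.5 = 45.5.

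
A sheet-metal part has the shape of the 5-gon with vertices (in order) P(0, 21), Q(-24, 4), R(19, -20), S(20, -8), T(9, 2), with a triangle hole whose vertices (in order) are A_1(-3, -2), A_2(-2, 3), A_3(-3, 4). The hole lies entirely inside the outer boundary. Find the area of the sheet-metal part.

Outer boundary:
Apply the surveyor's formula: 2A = Σ (x_i·y_{i+1} − x_{i+1}·y_i), indices taken mod 5.
Σ = (504) + (404) + (248) + (112) + (189) = 1457
Area = |Σ|/2 = 728.5.
Hole:
Apply the shoelace formula: 2A = Σ (x_i·y_{i+1} − x_{i+1}·y_i), indices taken mod 3.
A_1→A_2: (-3)(3) − (-2)(-2) = -13
A_2→A_3: (-2)(4) − (-3)(3) = 1
A_3→A_1: (-3)(-2) − (-3)(4) = 18
Σ = 6
Area = |Σ|/2 = 3.
Net area = 728.5 − 3 = 725.5.

725.5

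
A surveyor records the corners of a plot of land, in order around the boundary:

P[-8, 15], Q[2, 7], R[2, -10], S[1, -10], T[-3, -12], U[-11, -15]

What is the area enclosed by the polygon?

272

Σ = (-86) + (-34) + (-10) + (-42) + (-87) + (-285) = -544
Area = |Σ|/2 = 272.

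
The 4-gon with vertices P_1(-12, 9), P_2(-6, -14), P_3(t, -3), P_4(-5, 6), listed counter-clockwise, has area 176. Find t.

Write out the shoelace sum; only the two edges meeting at P_3 involve t:
2·Area = [((-6)·(-3) − t·(-14)) + (t·6 − (-5)·(-3))] + 249
       = 20·t + 252 = 352
⇒ t = 5.

5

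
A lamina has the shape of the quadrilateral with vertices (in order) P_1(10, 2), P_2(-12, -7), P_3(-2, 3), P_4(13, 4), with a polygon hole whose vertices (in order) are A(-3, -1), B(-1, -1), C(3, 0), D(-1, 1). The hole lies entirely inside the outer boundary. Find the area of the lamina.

72.5

Outer boundary:
Σ = (-46) + (-50) + (-47) + (-14) = -157
Area = |Σ|/2 = 78.5.
Hole:
Apply the shoelace formula: 2A = Σ (x_i·y_{i+1} − x_{i+1}·y_i), indices taken mod 4.
Σ = (2) + (3) + (3) + (4) = 12
Area = |Σ|/2 = 6.
Net area = 78.5 − 6 = 72.5.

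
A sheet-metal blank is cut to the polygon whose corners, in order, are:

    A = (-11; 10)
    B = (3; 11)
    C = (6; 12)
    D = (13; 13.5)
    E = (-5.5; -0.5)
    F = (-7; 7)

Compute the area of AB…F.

111.625

Apply the surveyor's formula: 2A = Σ (x_i·y_{i+1} − x_{i+1}·y_i), indices taken mod 6.
A→B: (-11)(11) − (3)(10) = -151
B→C: (3)(12) − (6)(11) = -30
C→D: (6)(13.5) − (13)(12) = -75
D→E: (13)(-0.5) − (-5.5)(13.5) = 67.75
E→F: (-5.5)(7) − (-7)(-0.5) = -42
F→A: (-7)(10) − (-11)(7) = 7
Σ = -223.25
Area = |Σ|/2 = 111.625.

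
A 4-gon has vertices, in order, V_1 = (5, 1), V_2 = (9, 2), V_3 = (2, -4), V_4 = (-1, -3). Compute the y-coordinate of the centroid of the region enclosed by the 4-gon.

Apply the shoelace (surveyor's) formula. First the cross-terms c_i = x_i·y_{i+1} − x_{i+1}·y_i:
  1, -40, -10, 14  ⇒  2A = -35, A = -17.5.
Then Σ (y_i + y_{i+1})·c_i = 125, so ȳ = 125 / (6·(-17.5)) = -25/21.

-25/21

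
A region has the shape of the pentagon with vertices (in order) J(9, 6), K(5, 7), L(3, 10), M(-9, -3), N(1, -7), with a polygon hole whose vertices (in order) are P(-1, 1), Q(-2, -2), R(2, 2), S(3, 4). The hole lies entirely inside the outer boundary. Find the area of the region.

Outer boundary:
Apply the shoelace (surveyor's) formula: 2A = Σ (x_i·y_{i+1} − x_{i+1}·y_i), indices taken mod 5.
Cross-terms: 33, 29, 81, 66, 69  ⇒  Σ = 278
Area = |Σ|/2 = 139.
Hole:
Cross-terms: 4, 0, 2, 7  ⇒  Σ = 13
Area = |Σ|/2 = 6.5.
Net area = 139 − 6.5 = 132.5.

132.5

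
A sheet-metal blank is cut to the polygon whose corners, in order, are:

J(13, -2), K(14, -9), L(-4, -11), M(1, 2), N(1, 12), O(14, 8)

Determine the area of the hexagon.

Apply Gauss's area formula: 2A = Σ (x_i·y_{i+1} − x_{i+1}·y_i), indices taken mod 6.
J→K: (13)(-9) − (14)(-2) = -89
K→L: (14)(-11) − (-4)(-9) = -190
L→M: (-4)(2) − (1)(-11) = 3
M→N: (1)(12) − (1)(2) = 10
N→O: (1)(8) − (14)(12) = -160
O→J: (14)(-2) − (13)(8) = -132
Σ = -558
Area = |Σ|/2 = 279.

279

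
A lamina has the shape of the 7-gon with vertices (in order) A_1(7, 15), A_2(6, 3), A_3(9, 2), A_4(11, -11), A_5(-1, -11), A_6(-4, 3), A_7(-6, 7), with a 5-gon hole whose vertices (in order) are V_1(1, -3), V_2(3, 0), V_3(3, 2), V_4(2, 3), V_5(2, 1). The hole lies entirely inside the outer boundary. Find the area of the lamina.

Outer boundary:
Apply the shoelace (surveyor's) formula: 2A = Σ (x_i·y_{i+1} − x_{i+1}·y_i), indices taken mod 7.
Σ = (-69) + (-15) + (-121) + (-132) + (-47) + (-10) + (-139) = -533
Area = |Σ|/2 = 266.5.
Hole:
Apply the shoelace formula: 2A = Σ (x_i·y_{i+1} − x_{i+1}·y_i), indices taken mod 5.
V_1→V_2: (1)(0) − (3)(-3) = 9
V_2→V_3: (3)(2) − (3)(0) = 6
V_3→V_4: (3)(3) − (2)(2) = 5
V_4→V_5: (2)(1) − (2)(3) = -4
V_5→V_1: (2)(-3) − (1)(1) = -7
Σ = 9
Area = |Σ|/2 = 4.5.
Net area = 266.5 − 4.5 = 262.

262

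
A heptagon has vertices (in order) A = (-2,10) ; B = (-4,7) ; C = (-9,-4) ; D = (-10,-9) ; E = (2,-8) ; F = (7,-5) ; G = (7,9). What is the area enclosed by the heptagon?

238

Σ = (26) + (79) + (41) + (98) + (46) + (98) + (88) = 476
Area = |Σ|/2 = 238.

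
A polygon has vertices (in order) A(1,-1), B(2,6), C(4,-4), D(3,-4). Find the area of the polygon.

Apply the shoelace formula: 2A = Σ (x_i·y_{i+1} − x_{i+1}·y_i), indices taken mod 4.
Σ = (8) + (-32) + (-4) + (1) = -27
Area = |Σ|/2 = 13.5.

13.5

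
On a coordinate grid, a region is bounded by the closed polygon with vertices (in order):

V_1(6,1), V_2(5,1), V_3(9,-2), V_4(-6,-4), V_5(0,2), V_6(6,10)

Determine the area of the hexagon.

Apply the shoelace formula: 2A = Σ (x_i·y_{i+1} − x_{i+1}·y_i), indices taken mod 6.
Cross-terms: 1, -19, -48, -12, -12, -54  ⇒  Σ = -144
Area = |Σ|/2 = 72.

72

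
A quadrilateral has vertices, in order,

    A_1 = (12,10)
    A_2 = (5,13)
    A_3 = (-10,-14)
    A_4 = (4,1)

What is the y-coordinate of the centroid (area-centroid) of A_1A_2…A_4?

Apply the surveyor's formula. First the cross-terms c_i = x_i·y_{i+1} − x_{i+1}·y_i:
  106, 60, 46, 28  ⇒  2A = 240, A = 120.
Then Σ (y_i + y_{i+1})·c_i = 2088, so ȳ = 2088 / (6·120) = 2.9.

2.9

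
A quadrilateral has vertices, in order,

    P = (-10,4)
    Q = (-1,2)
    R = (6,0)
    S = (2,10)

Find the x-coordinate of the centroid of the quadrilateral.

Apply the shoelace (surveyor's) formula. First the cross-terms c_i = x_i·y_{i+1} − x_{i+1}·y_i:
  -16, -12, 60, 108  ⇒  2A = 140, A = 70.
Then Σ (x_i + x_{i+1})·c_i = -268, so x̄ = -268 / (6·70) = -67/105.

-67/105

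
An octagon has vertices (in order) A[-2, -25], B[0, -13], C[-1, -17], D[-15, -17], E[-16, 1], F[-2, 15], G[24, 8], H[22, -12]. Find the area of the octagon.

Apply the shoelace (surveyor's) formula: 2A = Σ (x_i·y_{i+1} − x_{i+1}·y_i), indices taken mod 8.
Σ = (26) + (-13) + (-238) + (-287) + (-238) + (-376) + (-464) + (-574) = -2164
Area = |Σ|/2 = 1082.

1082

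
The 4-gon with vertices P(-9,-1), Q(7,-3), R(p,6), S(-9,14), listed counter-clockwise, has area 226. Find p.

Write out the shoelace sum; only the two edges meeting at R involve p:
2·Area = [(7·6 − p·(-3)) + (p·14 − (-9)·6)] + 169
       = 17·p + 265 = 452
⇒ p = 11.

11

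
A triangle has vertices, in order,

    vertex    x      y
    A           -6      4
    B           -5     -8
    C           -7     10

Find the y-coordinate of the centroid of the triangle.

Apply Gauss's area formula. First the cross-terms c_i = x_i·y_{i+1} − x_{i+1}·y_i:
  68, -106, 32  ⇒  2A = -6, A = -3.
Then Σ (y_i + y_{i+1})·c_i = -36, so ȳ = -36 / (6·(-3)) = 2.

2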